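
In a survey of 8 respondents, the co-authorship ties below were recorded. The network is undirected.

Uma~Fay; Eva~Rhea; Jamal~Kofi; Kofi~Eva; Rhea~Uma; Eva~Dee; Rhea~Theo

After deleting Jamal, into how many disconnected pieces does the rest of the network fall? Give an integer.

1

Jamal's neighbors (Kofi) remain reachable from one another through other ties, so the rest of the network stays in one piece.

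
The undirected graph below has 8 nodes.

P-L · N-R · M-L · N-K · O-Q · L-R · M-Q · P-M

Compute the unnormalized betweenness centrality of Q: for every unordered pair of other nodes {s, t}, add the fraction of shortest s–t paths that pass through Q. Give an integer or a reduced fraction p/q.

Pairs whose geodesics pass through Q — P–O: 1; O–M: 1; O–R: 1; O–K: 1; O–N: 1; O–L: 1.
All other pairs contribute 0.
Summing the contributions gives betweenness(Q) = 6.

6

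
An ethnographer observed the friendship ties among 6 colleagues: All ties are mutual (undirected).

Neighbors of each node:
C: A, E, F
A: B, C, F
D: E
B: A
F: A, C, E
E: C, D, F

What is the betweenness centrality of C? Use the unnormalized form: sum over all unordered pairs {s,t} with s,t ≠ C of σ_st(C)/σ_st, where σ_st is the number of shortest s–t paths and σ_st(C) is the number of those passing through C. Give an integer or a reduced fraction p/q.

2

Pairs whose geodesics pass through C — E–B: 1/2; E–A: 1/2; B–D: 1/2; A–D: 1/2.
All other pairs contribute 0.
Summing the contributions gives betweenness(C) = 2.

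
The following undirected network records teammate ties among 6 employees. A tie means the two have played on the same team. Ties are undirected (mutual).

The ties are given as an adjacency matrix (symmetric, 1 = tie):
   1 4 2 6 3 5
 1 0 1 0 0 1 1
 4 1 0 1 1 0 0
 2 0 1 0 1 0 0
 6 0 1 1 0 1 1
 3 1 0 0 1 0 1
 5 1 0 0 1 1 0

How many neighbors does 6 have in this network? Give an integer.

6 is directly tied to 2, 3, 4, and 5. That is 4 neighbors, so the degree of 6 is 4.

4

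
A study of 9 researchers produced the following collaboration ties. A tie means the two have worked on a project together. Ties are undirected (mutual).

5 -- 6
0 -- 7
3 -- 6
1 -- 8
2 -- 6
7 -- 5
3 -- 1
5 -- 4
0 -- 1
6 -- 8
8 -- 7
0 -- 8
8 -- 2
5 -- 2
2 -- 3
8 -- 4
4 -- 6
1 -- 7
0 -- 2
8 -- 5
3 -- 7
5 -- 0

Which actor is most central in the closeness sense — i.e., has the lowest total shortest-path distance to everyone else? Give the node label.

8

Farness (sum of distances to all others) for each node — 0:11, 1:12, 2:11, 3:12, 4:13, 5:10, 6:11, 7:11, 8:9.
The smallest farness is 9, for 8, so 8 has the highest closeness.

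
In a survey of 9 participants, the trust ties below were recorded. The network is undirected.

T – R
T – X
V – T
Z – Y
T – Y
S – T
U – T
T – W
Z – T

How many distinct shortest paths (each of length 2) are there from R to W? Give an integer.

1

The shortest distance is 2, and the only length-2 path is R–T–W. So there is exactly 1 shortest path.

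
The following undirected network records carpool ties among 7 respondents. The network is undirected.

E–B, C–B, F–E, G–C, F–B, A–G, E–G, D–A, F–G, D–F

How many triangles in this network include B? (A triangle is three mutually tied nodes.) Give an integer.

1

B's neighbors: C, E, and F.
Neighbor pairs that are themselves tied: B–E–F. Each forms one triangle with B, for 1 in total.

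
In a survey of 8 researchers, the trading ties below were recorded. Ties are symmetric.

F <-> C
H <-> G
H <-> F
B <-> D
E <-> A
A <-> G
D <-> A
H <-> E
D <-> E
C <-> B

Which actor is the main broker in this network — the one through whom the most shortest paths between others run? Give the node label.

Unnormalized betweenness of each node: A:5/2, B:3, C:2, D:5, E:3, F:3, G:1, H:11/2.
H has the largest value, 11/2, making it the main broker — the node through which the most shortest paths run.

H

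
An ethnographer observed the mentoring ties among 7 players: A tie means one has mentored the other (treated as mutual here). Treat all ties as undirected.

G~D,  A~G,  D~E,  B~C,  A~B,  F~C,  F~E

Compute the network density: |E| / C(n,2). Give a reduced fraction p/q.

1/3

There are 7 edges and 7 nodes, so the maximum possible is C(7,2) = 21.
Density = 7/21 = 1/3.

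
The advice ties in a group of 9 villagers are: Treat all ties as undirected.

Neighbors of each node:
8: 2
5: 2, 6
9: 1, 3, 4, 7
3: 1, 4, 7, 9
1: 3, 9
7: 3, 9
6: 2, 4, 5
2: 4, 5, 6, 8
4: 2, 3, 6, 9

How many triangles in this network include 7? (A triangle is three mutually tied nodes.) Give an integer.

1

7's neighbors: 3 and 9.
Neighbor pairs that are themselves tied: 7–3–9. Each forms one triangle with 7, for 1 in total.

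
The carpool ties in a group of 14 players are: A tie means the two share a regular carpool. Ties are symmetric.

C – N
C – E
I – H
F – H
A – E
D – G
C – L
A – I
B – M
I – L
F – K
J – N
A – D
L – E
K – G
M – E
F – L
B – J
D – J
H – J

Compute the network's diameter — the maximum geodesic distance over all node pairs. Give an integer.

Eccentricity of each node (its greatest distance to any other): A:3, B:4, C:4, D:3, E:3, F:3, G:4, H:3, I:3, J:3, K:4, L:3, M:4, N:4.
The maximum eccentricity is 4, realized for instance by the pair K–M via K – F – L – E – M. So the diameter is 4.

4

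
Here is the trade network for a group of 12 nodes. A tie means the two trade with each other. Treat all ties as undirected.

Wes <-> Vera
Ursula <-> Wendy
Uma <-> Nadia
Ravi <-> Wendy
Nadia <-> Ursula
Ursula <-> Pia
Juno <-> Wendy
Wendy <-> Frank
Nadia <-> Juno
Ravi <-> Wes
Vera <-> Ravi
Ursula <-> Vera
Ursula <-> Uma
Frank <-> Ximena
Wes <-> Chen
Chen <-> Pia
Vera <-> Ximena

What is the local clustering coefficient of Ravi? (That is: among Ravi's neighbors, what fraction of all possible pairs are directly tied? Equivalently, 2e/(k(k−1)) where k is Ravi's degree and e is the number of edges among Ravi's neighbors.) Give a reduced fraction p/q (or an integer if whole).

Ravi's neighbors: Vera, Wendy, and Wes (k = 3).
Possible neighbor pairs: C(3,2) = 3. Edges among them: Vera–Wes → e = 1.
Clustering(Ravi) = 1/3.

1/3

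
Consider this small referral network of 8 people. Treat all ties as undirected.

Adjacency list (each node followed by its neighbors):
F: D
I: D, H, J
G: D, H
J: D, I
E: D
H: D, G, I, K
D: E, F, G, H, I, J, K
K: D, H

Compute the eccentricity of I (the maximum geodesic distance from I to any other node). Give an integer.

Distances from I: D:1, E:2, F:2, G:2, H:1, J:1, K:2.
The largest is 2 (to F, G, E, and K), so the eccentricity of I is 2.

2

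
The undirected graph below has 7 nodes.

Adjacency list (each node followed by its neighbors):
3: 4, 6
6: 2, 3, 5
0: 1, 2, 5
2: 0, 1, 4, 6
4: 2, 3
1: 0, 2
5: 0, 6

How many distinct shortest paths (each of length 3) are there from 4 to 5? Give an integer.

The shortest distance is 3. The length-3 paths are: 4–2–0–5; 4–3–6–5; 4–2–6–5.
That gives 3 distinct shortest paths.

3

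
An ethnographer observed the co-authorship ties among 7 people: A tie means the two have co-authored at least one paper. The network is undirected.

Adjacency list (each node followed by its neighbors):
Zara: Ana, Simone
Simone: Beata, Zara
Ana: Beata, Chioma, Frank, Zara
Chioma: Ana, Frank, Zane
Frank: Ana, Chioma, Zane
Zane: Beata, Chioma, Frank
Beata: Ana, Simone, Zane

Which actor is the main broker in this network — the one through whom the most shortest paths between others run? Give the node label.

Ana

Unnormalized betweenness of each node: Ana:67/12, Beata:11/3, Chioma:7/12, Frank:7/12, Simone:3/4, Zane:5/3, Zara:7/6.
Ana has the largest value, 67/12, making it the main broker — the node through which the most shortest paths run.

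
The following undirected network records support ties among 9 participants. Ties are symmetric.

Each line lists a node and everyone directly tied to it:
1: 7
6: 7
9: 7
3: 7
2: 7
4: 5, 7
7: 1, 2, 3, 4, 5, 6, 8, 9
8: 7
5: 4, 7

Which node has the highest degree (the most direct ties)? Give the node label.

Degrees — 1:1, 2:1, 3:1, 4:2, 5:2, 6:1, 7:8, 8:1, 9:1.
The maximum is 8, attained only by 7.

7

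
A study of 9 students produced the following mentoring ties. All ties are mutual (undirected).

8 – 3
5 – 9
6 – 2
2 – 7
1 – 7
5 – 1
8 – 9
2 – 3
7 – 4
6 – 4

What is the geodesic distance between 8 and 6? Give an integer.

One shortest route is 8 – 3 – 2 – 6, which uses 3 edges, and at distance 2 from 8 we only reach {2, 5}, which does not include 6. So d(8,6) = 3.

3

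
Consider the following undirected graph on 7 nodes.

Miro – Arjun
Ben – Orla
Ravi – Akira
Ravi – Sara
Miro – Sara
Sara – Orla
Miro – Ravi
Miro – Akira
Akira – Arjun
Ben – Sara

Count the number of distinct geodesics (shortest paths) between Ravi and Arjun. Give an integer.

2

The shortest distance is 2. The length-2 paths are: Ravi–Miro–Arjun; Ravi–Akira–Arjun.
That gives 2 distinct shortest paths.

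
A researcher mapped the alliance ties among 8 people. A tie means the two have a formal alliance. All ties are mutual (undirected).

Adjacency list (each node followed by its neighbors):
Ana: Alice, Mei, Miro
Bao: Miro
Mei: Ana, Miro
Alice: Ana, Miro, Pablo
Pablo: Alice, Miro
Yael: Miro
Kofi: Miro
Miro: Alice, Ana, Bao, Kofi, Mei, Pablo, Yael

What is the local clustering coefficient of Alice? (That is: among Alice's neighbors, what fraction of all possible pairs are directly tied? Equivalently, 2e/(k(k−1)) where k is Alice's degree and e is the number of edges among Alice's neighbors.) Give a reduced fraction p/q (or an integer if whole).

2/3

Alice's neighbors: Ana, Miro, and Pablo (k = 3).
Possible neighbor pairs: C(3,2) = 3. Edges among them: Ana–Miro, Miro–Pablo → e = 2.
Clustering(Alice) = 2/3.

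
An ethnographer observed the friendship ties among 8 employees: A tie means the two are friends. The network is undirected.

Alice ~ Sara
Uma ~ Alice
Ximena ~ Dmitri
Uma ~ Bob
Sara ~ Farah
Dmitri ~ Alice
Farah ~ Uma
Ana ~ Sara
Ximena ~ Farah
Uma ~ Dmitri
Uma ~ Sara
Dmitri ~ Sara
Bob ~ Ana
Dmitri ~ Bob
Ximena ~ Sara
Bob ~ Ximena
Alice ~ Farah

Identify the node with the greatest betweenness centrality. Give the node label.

Sara

Unnormalized betweenness of each node: Alice:1/4, Ana:1/4, Bob:7/4, Dmitri:4/3, Farah:7/12, Sara:13/3, Uma:3/2, Ximena:1.
Sara has the largest value, 13/3, making it the main broker — the node through which the most shortest paths run.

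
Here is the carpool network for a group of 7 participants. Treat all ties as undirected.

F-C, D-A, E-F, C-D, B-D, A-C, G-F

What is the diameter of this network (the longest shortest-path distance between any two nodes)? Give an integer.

4

Eccentricity of each node (its greatest distance to any other): A:3, B:4, C:2, D:3, E:4, F:3, G:4.
The maximum eccentricity is 4, realized for instance by the pair E–B via E – F – C – D – B. So the diameter is 4.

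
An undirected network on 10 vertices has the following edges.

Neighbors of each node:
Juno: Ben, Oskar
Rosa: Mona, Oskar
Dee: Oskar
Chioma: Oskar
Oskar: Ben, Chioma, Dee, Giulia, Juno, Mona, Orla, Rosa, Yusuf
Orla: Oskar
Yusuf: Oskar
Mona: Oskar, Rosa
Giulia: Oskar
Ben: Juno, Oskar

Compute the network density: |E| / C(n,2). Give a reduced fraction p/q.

There are 11 edges and 10 nodes, so the maximum possible is C(10,2) = 45.
Density = 11/45.

11/45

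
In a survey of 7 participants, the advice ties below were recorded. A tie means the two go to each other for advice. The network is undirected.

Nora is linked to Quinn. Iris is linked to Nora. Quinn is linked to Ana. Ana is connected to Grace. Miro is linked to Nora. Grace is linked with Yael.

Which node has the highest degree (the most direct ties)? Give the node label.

Nora

Degrees — Ana:2, Grace:2, Iris:1, Miro:1, Nora:3, Quinn:2, Yael:1.
The maximum is 3, attained only by Nora.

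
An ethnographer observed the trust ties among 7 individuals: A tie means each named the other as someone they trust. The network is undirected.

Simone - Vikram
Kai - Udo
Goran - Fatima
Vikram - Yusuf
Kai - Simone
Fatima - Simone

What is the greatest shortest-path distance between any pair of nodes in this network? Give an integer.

Eccentricity of each node (its greatest distance to any other): Fatima:3, Goran:4, Kai:3, Simone:2, Udo:4, Vikram:3, Yusuf:4.
The maximum eccentricity is 4, realized for instance by the pair Yusuf–Goran via Yusuf – Vikram – Simone – Fatima – Goran. So the diameter is 4.

4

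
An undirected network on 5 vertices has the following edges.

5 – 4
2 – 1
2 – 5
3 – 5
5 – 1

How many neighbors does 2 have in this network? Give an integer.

2

2 is directly tied to 1 and 5. That is 2 neighbors, so the degree of 2 is 2.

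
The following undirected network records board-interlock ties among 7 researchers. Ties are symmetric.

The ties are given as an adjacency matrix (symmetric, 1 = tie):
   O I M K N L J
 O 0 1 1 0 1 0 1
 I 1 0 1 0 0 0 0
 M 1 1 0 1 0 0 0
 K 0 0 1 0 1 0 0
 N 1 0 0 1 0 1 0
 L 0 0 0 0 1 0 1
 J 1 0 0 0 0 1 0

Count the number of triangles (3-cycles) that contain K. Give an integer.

K's neighbors are M and N, but none of them are tied to each other, so no triangle contains K.

0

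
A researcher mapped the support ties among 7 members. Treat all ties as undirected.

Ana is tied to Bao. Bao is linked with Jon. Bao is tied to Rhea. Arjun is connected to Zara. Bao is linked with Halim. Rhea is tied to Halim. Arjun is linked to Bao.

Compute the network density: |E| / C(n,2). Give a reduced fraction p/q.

1/3

There are 7 edges and 7 nodes, so the maximum possible is C(7,2) = 21.
Density = 7/21 = 1/3.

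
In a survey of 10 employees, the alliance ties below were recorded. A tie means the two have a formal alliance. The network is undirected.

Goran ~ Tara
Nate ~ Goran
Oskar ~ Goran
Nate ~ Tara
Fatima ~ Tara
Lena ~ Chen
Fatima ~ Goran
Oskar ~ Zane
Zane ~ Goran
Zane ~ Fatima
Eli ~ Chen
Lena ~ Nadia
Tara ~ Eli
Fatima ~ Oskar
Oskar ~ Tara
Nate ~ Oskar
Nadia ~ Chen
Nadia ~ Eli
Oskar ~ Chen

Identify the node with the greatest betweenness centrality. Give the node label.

Oskar

Unnormalized betweenness of each node: Chen:125/12, Eli:11/3, Fatima:7/12, Goran:17/12, Lena:0, Nadia:5/6, Nate:0, Oskar:13, Tara:73/12, Zane:0.
Oskar has the largest value, 13, making it the main broker — the node through which the most shortest paths run.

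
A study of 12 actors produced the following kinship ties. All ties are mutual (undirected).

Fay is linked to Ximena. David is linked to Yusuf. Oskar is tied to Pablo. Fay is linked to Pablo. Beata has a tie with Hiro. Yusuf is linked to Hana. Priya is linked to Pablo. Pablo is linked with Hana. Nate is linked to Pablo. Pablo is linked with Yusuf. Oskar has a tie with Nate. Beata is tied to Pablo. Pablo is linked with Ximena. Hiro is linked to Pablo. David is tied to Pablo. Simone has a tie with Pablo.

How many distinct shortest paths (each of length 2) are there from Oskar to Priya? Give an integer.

The shortest distance is 2, and the only length-2 path is Oskar–Pablo–Priya. So there is exactly 1 shortest path.

1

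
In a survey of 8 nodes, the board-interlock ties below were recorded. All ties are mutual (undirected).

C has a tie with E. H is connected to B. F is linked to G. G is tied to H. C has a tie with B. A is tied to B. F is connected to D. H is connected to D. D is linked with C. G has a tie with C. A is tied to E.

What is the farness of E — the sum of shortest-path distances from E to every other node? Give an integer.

14

Distances from E: A:1, B:2, C:1, D:2, F:3, G:2, H:3.
Sum = 1 + 2 + 1 + 2 + 3 + 2 + 3 = 14.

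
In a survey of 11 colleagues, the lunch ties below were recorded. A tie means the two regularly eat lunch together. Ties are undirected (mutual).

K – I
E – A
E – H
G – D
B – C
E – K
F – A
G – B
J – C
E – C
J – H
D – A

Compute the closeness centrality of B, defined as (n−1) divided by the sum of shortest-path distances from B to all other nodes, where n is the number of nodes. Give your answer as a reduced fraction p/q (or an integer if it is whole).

2/5

Distances from B: A:3, C:1, D:2, E:2, F:4, G:1, H:3, I:4, J:2, K:3. Sum = 25.
n = 11, so closeness = 10/25 = 2/5.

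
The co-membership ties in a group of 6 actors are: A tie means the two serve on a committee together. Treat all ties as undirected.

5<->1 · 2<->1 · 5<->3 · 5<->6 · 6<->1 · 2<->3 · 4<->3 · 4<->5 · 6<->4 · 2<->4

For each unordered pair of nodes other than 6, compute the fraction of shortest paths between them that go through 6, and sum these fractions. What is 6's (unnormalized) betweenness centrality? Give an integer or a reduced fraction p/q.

1/3

Pairs whose geodesics pass through 6 — 1–4: 1/3.
All other pairs contribute 0.
Summing the contributions gives betweenness(6) = 1/3.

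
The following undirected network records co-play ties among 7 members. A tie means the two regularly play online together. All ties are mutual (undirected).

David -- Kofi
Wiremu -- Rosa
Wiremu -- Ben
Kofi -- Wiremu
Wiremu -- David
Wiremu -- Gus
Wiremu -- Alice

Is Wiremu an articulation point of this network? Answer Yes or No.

Yes

Removing Wiremu leaves {David and Kofi} with no path to {Alice}, so the network splits into 5 components. Wiremu is a cut vertex.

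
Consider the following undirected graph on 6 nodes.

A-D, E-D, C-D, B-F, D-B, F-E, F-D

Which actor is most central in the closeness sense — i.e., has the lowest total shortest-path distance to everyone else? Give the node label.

Farness (sum of distances to all others) for each node — A:9, B:8, C:9, D:5, E:8, F:7.
The smallest farness is 5, for D, so D has the highest closeness.

D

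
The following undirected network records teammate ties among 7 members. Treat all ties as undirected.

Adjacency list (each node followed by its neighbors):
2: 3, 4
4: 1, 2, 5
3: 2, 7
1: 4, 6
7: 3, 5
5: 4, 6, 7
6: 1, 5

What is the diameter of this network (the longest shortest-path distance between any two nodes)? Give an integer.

3

Eccentricity of each node (its greatest distance to any other): 1:3, 2:3, 3:3, 4:2, 5:2, 6:3, 7:3.
The maximum eccentricity is 3, realized for instance by the pair 7–1 via 7 – 5 – 4 – 1. So the diameter is 3.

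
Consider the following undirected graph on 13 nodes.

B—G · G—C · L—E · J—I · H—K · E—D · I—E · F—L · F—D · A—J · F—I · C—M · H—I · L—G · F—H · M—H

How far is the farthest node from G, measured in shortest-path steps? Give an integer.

5

Distances from G: A:5, B:1, C:1, D:3, E:2, F:2, H:3, I:3, J:4, K:4, L:1, M:2.
The largest is 5 (to A), so the eccentricity of G is 5.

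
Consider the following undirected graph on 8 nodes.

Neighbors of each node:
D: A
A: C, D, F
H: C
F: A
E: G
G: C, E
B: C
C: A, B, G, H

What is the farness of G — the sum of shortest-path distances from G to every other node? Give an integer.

14

Distances from G: A:2, B:2, C:1, D:3, E:1, F:3, H:2.
Sum = 2 + 2 + 1 + 3 + 1 + 3 + 2 = 14.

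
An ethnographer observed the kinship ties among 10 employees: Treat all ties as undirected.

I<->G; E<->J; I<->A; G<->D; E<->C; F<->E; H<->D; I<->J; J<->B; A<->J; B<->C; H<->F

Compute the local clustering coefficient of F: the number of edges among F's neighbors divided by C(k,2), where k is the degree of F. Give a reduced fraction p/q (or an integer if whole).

0

F's neighbors: E and H (k = 2).
Possible neighbor pairs: C(2,2) = 1. Edges among them: none → e = 0.
Clustering(F) = 0/1.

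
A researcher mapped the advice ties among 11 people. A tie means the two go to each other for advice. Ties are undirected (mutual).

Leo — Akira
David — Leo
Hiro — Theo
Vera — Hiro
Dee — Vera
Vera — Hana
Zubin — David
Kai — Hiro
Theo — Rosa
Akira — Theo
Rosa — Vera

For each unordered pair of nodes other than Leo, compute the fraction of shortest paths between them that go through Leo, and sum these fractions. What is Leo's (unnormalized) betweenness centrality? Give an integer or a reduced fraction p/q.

16

Pairs whose geodesics pass through Leo — David–Akira: 1; David–Kai: 1; David–Theo: 1; David–Dee: 2/2; David–Hana: 2/2; David–Hiro: 1; David–Vera: 2/2; David–Rosa: 1; Akira–Zubin: 1; Kai–Zubin: 1; Theo–Zubin: 1; Zubin–Dee: 2/2; Zubin–Hana: 2/2; Zubin–Hiro: 1 … (+2 more pairs).
All other pairs contribute 0.
Summing the contributions gives betweenness(Leo) = 16.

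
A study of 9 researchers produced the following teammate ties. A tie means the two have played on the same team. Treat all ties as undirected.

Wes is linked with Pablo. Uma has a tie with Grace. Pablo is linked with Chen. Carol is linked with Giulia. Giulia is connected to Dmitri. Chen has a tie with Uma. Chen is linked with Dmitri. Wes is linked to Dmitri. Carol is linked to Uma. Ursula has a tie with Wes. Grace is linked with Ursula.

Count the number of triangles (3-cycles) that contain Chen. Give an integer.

0

Chen's neighbors are Dmitri, Pablo, and Uma, but none of them are tied to each other, so no triangle contains Chen.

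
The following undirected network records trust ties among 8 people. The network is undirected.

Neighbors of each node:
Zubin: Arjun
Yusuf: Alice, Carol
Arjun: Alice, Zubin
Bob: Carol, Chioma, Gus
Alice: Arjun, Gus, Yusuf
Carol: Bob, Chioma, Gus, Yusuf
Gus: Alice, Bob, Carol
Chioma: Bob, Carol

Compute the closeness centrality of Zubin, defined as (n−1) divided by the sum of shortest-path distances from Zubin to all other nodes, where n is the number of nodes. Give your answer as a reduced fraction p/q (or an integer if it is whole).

Distances from Zubin: Alice:2, Arjun:1, Bob:4, Carol:4, Chioma:5, Gus:3, Yusuf:3. Sum = 22.
n = 8, so closeness = 7/22.

7/22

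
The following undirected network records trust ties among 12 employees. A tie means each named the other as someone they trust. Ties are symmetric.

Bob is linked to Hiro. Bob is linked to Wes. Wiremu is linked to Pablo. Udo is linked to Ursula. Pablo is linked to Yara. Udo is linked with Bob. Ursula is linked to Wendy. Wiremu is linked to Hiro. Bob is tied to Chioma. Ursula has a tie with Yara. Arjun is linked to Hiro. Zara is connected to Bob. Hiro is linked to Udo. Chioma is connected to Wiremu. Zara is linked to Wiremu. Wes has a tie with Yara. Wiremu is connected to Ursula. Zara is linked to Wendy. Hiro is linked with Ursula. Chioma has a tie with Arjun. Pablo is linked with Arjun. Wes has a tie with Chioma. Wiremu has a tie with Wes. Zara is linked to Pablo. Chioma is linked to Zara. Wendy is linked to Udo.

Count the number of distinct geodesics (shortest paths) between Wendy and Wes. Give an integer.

The shortest distance is 3. The length-3 paths are: Wendy–Zara–Chioma–Wes; Wendy–Udo–Bob–Wes; Wendy–Zara–Bob–Wes; Wendy–Ursula–Wiremu–Wes; Wendy–Zara–Wiremu–Wes; Wendy–Ursula–Yara–Wes.
That gives 6 distinct shortest paths.

6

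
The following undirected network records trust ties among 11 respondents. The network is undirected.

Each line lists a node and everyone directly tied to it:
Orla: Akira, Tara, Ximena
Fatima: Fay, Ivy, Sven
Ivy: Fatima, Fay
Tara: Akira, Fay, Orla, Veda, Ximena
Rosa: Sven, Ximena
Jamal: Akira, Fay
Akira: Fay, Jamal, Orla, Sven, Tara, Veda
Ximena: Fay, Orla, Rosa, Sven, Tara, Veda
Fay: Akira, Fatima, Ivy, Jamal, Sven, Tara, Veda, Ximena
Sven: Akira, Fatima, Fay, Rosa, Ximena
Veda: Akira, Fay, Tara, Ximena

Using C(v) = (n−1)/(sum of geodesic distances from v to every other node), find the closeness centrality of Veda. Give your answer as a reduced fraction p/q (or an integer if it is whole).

Distances from Veda: Akira:1, Fatima:2, Fay:1, Ivy:2, Jamal:2, Orla:2, Rosa:2, Sven:2, Tara:1, Ximena:1. Sum = 16.
n = 11, so closeness = 10/16 = 5/8.

5/8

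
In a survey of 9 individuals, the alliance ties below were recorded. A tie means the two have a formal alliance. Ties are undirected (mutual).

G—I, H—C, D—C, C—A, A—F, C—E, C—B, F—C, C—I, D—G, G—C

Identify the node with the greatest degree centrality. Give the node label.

Degrees — A:2, B:1, C:8, D:2, E:1, F:2, G:3, H:1, I:2.
The maximum is 8, attained only by C.

C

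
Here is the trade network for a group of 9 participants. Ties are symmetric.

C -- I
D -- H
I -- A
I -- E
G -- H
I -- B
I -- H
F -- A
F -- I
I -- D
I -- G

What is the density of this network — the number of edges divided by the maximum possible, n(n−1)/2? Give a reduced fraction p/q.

11/36

There are 11 edges and 9 nodes, so the maximum possible is C(9,2) = 36.
Density = 11/36.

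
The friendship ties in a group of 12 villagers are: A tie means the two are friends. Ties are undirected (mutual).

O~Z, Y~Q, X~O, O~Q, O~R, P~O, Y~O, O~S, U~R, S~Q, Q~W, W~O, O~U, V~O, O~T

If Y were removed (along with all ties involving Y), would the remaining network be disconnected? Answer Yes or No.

No

Even without Y, every remaining node can still reach every other (the residual graph is connected), so Y is not a cut vertex.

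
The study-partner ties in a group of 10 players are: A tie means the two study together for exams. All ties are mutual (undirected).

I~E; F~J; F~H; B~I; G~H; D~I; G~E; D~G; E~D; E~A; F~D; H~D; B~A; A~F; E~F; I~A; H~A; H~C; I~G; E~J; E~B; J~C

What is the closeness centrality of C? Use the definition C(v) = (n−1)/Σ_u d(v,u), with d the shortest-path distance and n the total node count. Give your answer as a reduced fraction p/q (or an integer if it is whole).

Distances from C: A:2, B:3, D:2, E:2, F:2, G:2, H:1, I:3, J:1. Sum = 18.
n = 10, so closeness = 9/18 = 1/2.

1/2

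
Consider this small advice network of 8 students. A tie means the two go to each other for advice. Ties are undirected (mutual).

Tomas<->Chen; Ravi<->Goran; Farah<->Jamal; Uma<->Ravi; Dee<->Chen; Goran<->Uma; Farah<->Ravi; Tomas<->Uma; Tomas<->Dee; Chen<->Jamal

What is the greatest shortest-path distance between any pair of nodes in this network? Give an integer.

3

Eccentricity of each node (its greatest distance to any other): Chen:3, Dee:3, Farah:3, Goran:3, Jamal:3, Ravi:3, Tomas:3, Uma:3.
The maximum eccentricity is 3, realized for instance by the pair Ravi–Dee via Ravi – Uma – Tomas – Dee. So the diameter is 3.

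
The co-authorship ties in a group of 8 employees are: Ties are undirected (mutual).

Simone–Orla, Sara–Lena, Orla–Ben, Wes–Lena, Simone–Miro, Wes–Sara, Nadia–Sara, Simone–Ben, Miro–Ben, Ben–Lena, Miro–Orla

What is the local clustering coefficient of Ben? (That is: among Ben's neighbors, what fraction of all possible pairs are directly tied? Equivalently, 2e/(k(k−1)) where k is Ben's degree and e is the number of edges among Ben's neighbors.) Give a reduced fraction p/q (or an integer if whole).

Ben's neighbors: Lena, Miro, Orla, and Simone (k = 4).
Possible neighbor pairs: C(4,2) = 6. Edges among them: Miro–Orla, Miro–Simone, Orla–Simone → e = 3.
Clustering(Ben) = 3/6 = 1/2.

1/2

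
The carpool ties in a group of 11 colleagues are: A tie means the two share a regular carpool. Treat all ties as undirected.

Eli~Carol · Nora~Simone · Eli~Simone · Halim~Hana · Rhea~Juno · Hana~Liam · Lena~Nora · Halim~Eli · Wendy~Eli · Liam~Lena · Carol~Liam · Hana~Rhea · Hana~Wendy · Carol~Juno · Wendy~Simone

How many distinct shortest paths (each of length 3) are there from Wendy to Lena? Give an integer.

The shortest distance is 3. The length-3 paths are: Wendy–Hana–Liam–Lena; Wendy–Simone–Nora–Lena.
That gives 2 distinct shortest paths.

2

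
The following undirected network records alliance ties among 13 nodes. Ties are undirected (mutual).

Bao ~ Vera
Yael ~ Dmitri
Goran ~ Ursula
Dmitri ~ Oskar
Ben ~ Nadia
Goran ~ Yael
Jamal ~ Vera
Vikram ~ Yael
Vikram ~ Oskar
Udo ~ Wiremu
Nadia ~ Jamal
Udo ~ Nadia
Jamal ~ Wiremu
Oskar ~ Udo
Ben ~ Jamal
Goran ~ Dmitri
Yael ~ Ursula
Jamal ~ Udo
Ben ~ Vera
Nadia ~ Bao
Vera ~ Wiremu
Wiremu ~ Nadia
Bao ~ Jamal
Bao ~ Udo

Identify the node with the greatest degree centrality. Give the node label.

Degrees — Bao:4, Ben:3, Dmitri:3, Goran:3, Jamal:6, Nadia:5, Oskar:3, Udo:5, Ursula:2, Vera:4, Vikram:2, Wiremu:4, Yael:4.
The maximum is 6, attained only by Jamal.

Jamal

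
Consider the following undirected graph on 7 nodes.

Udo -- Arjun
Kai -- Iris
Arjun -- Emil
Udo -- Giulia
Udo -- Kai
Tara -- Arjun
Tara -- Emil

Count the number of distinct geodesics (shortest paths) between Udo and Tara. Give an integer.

1

The shortest distance is 2, and the only length-2 path is Udo–Arjun–Tara. So there is exactly 1 shortest path.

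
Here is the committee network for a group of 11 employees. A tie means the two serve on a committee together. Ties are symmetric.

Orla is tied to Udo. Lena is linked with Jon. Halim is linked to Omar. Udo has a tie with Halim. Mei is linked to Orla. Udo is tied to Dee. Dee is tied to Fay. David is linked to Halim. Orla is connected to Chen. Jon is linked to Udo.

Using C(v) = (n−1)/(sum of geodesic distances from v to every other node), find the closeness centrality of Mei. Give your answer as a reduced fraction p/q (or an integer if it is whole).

Distances from Mei: Chen:2, David:4, Dee:3, Fay:4, Halim:3, Jon:3, Lena:4, Omar:4, Orla:1, Udo:2. Sum = 30.
n = 11, so closeness = 10/30 = 1/3.

1/3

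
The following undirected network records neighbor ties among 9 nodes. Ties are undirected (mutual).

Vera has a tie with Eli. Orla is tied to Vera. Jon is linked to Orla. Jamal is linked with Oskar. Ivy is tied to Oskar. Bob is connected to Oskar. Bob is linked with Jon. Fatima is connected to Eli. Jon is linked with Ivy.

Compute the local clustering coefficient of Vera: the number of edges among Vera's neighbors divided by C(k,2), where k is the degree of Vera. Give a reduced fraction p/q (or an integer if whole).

0

Vera's neighbors: Eli and Orla (k = 2).
Possible neighbor pairs: C(2,2) = 1. Edges among them: none → e = 0.
Clustering(Vera) = 0/1.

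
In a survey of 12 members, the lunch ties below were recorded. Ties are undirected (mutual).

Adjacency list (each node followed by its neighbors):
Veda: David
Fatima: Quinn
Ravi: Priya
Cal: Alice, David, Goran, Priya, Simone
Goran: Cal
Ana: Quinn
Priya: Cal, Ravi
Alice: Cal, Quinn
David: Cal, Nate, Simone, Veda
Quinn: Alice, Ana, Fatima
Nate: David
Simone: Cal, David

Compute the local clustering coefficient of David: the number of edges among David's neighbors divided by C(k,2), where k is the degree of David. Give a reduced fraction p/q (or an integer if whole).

1/6

David's neighbors: Cal, Nate, Simone, and Veda (k = 4).
Possible neighbor pairs: C(4,2) = 6. Edges among them: Cal–Simone → e = 1.
Clustering(David) = 1/6.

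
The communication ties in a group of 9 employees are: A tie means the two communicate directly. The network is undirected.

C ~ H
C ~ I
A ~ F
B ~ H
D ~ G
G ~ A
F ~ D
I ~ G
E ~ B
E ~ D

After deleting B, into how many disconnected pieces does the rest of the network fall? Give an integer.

B's neighbors (E and H) remain reachable from one another through other ties, so the rest of the network stays in one piece.

1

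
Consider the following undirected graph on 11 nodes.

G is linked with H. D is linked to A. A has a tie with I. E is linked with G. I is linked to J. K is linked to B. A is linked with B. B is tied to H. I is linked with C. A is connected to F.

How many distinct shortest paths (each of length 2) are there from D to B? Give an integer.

The shortest distance is 2, and the only length-2 path is D–A–B. So there is exactly 1 shortest path.

1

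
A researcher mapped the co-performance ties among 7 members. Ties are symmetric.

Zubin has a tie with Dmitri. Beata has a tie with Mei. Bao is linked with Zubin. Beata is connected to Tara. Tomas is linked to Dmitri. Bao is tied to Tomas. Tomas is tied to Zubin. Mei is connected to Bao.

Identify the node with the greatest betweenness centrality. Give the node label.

Unnormalized betweenness of each node: Bao:9, Beata:5, Dmitri:0, Mei:8, Tara:0, Tomas:2, Zubin:2.
Bao has the largest value, 9, making it the main broker — the node through which the most shortest paths run.

Bao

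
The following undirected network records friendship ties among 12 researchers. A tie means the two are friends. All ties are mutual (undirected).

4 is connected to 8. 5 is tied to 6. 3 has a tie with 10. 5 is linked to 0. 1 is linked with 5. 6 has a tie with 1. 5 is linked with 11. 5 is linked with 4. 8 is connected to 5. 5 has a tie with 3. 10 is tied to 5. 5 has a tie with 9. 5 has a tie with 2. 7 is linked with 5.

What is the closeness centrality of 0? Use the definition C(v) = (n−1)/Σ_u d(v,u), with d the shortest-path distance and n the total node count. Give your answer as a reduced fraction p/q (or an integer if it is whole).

Distances from 0: 1:2, 2:2, 3:2, 4:2, 5:1, 6:2, 7:2, 8:2, 9:2, 10:2, 11:2. Sum = 21.
n = 12, so closeness = 11/21.

11/21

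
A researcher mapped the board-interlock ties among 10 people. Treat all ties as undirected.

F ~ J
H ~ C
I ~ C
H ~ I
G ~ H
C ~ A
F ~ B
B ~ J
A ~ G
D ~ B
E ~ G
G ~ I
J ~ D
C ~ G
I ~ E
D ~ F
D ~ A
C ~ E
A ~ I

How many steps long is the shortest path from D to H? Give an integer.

One shortest route is D – A – C – H, which uses 3 edges, and at distance 2 from D we only reach {C, G, I}, which does not include H. So d(D,H) = 3.

3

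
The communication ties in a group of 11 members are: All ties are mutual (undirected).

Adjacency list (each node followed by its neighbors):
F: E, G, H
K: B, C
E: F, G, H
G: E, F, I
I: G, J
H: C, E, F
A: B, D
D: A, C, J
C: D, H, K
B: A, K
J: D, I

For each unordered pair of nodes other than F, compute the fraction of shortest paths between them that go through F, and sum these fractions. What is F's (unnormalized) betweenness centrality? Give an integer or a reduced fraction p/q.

Pairs whose geodesics pass through F — B–G: 1/3; K–G: 1/2; C–G: 1/2; H–G: 1/2; H–I: 1/2.
All other pairs contribute 0.
Summing the contributions gives betweenness(F) = 7/3.

7/3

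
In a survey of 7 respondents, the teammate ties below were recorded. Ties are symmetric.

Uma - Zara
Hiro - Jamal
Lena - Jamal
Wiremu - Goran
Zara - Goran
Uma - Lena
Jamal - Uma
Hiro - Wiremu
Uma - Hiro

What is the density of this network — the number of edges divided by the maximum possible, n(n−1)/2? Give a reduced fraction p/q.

3/7

There are 9 edges and 7 nodes, so the maximum possible is C(7,2) = 21.
Density = 9/21 = 3/7.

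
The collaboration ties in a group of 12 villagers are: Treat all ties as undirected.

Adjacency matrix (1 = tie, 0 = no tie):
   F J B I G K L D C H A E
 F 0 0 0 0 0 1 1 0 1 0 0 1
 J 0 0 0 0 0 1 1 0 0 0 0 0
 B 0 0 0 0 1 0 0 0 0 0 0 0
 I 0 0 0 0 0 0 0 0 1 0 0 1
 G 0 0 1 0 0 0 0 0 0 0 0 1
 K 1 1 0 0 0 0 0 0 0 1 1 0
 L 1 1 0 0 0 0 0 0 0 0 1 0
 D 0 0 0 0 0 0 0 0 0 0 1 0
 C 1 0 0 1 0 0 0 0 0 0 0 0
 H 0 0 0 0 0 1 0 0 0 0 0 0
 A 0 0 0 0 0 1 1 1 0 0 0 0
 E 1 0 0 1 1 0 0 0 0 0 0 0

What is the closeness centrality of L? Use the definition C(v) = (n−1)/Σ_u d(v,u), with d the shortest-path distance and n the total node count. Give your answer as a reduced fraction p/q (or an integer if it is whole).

Distances from L: A:1, B:4, C:2, D:2, E:2, F:1, G:3, H:3, I:3, J:1, K:2. Sum = 24.
n = 12, so closeness = 11/24.

11/24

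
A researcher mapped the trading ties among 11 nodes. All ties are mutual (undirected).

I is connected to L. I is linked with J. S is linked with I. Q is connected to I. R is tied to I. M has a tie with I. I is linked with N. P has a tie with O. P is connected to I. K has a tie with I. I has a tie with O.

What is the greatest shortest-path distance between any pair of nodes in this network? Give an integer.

2

Eccentricity of each node (its greatest distance to any other): I:1, J:2, K:2, L:2, M:2, N:2, O:2, P:2, Q:2, R:2, S:2.
The maximum eccentricity is 2, realized for instance by the pair L–R via L – I – R. So the diameter is 2.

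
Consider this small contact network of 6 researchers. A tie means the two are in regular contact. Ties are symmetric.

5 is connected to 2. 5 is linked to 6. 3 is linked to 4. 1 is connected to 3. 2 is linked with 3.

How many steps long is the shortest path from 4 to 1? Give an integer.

2

One shortest route is 4 – 3 – 1, which uses 2 edges, and 4 and 1 are not directly tied, so nothing shorter exists. So d(4,1) = 2.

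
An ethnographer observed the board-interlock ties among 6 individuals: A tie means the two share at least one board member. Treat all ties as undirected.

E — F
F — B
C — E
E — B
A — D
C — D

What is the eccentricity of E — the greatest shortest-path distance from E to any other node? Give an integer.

Distances from E: A:3, B:1, C:1, D:2, F:1.
The largest is 3 (to A), so the eccentricity of E is 3.

3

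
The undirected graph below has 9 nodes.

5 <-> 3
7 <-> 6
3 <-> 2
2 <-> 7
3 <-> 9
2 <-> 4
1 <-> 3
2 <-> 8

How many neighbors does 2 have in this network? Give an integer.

4

2 is directly tied to 3, 4, 7, and 8. That is 4 neighbors, so the degree of 2 is 4.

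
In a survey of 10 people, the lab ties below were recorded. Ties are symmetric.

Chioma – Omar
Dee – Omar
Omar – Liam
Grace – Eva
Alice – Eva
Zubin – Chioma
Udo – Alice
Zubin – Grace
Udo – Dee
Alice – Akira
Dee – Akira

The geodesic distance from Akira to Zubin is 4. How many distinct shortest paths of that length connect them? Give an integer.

The shortest distance is 4. The length-4 paths are: Akira–Alice–Eva–Grace–Zubin; Akira–Dee–Omar–Chioma–Zubin.
That gives 2 distinct shortest paths.

2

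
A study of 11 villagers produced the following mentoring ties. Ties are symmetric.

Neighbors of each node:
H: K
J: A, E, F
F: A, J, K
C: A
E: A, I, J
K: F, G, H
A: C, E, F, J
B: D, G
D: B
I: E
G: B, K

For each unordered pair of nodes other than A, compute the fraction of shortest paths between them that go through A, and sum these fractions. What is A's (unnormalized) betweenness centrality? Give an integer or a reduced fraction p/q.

15

Pairs whose geodesics pass through A — F–C: 1; F–I: 1/2; F–E: 1/2; C–H: 1; C–I: 1; C–K: 1; C–B: 1; C–J: 1; C–G: 1; C–E: 1; C–D: 1; H–I: 1/2; H–E: 1/2; I–K: 1/2 … (+7 more pairs).
All other pairs contribute 0.
Summing the contributions gives betweenness(A) = 15.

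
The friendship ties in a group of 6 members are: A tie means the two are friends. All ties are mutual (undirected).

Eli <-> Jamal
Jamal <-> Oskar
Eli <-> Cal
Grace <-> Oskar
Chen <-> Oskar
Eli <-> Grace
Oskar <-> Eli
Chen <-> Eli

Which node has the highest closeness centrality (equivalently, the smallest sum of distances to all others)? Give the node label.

Farness (sum of distances to all others) for each node — Cal:9, Chen:8, Eli:5, Grace:8, Jamal:8, Oskar:6.
The smallest farness is 5, for Eli, so Eli has the highest closeness.

Eli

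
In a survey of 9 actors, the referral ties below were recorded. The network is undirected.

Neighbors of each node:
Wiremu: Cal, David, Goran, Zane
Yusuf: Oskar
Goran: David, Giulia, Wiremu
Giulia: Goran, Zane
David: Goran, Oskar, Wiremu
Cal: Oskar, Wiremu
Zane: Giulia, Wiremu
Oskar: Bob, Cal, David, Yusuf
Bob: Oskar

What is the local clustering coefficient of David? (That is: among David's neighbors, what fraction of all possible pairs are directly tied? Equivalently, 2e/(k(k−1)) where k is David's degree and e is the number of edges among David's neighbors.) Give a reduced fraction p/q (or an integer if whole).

1/3

David's neighbors: Goran, Oskar, and Wiremu (k = 3).
Possible neighbor pairs: C(3,2) = 3. Edges among them: Goran–Wiremu → e = 1.
Clustering(David) = 1/3.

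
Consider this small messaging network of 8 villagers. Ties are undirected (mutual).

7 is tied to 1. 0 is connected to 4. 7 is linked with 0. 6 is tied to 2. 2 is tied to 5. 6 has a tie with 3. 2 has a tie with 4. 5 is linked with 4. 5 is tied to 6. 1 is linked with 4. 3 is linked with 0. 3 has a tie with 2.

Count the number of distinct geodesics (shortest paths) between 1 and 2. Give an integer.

1

The shortest distance is 2, and the only length-2 path is 1–4–2. So there is exactly 1 shortest path.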